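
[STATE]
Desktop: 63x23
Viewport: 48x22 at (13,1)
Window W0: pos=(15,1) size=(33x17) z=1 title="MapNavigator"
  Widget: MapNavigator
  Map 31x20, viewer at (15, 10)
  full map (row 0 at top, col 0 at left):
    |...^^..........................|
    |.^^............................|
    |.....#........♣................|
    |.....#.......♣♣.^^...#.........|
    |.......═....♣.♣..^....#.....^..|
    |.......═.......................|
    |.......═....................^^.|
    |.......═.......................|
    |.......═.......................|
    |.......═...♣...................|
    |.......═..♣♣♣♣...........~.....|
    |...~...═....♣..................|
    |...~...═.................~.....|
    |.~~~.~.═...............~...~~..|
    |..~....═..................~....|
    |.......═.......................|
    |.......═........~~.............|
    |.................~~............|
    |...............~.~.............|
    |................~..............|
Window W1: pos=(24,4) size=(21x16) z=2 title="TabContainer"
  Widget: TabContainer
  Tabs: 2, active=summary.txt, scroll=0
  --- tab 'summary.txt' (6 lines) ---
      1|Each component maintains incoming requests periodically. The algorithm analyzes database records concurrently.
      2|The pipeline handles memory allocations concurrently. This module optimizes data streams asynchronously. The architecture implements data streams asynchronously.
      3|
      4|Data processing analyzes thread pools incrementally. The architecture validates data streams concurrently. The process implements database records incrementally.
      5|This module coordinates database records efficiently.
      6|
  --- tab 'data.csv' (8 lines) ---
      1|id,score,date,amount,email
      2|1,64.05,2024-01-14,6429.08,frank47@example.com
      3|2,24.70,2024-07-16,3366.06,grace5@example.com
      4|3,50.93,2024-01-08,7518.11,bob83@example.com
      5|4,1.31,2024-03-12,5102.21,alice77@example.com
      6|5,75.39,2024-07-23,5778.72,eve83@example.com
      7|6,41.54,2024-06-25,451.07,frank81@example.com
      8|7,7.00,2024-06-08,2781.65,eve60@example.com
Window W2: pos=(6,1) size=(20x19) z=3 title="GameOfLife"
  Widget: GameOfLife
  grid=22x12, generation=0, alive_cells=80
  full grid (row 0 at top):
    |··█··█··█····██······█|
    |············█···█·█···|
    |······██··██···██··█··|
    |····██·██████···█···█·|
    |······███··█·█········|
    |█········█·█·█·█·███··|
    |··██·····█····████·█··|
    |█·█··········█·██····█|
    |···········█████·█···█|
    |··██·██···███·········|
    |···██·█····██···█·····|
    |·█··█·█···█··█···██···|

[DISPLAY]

━━━━━━━━━━━━┓━━━━━━━━━━━━━━━━━━━━━┓             
fLife       ┃tor                  ┃             
────────────┨─────────────────────┨             
            ┃━━━━━━━━━━━━━━━━━━┓..┃             
█····██·····┃TabContainer      ┃..┃             
····█···█·█·┃──────────────────┨^.┃             
··██···██··█┃summary.txt]│ data┃..┃             
█████···█···┃──────────────────┃..┃             
█··█·█······┃ach component main┃..┃             
·█·█·█·█·███┃he pipeline handle┃..┃             
·█····████·█┃                  ┃..┃             
·····█·██···┃ata processing ana┃..┃             
···█████·█··┃his module coordin┃..┃             
··███·······┃                  ┃..┃             
···██···█···┃                  ┃..┃             
··█··█···██·┃                  ┃..┃             
            ┃                  ┃━━┛             
            ┃                  ┃                
━━━━━━━━━━━━┛━━━━━━━━━━━━━━━━━━┛                
                                                
                                                
                                                


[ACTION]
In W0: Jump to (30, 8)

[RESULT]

━━━━━━━━━━━━┓━━━━━━━━━━━━━━━━━━━━━┓             
fLife       ┃tor                  ┃             
────────────┨─────────────────────┨             
            ┃━━━━━━━━━━━━━━━━━━┓  ┃             
█····██·····┃TabContainer      ┃  ┃             
····█···█·█·┃──────────────────┨  ┃             
··██···██··█┃summary.txt]│ data┃  ┃             
█████···█···┃──────────────────┃  ┃             
█··█·█······┃ach component main┃  ┃             
·█·█·█·█·███┃he pipeline handle┃  ┃             
·█····████·█┃                  ┃  ┃             
·····█·██···┃ata processing ana┃  ┃             
···█████·█··┃his module coordin┃  ┃             
··███·······┃                  ┃  ┃             
···██···█···┃                  ┃  ┃             
··█··█···██·┃                  ┃  ┃             
            ┃                  ┃━━┛             
            ┃                  ┃                
━━━━━━━━━━━━┛━━━━━━━━━━━━━━━━━━┛                
                                                
                                                
                                                


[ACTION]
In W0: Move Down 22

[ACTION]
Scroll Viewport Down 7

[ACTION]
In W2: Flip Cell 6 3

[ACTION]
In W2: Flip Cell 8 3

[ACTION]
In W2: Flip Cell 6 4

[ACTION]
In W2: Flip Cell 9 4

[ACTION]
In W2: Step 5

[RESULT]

━━━━━━━━━━━━┓━━━━━━━━━━━━━━━━━━━━━┓             
fLife       ┃tor                  ┃             
────────────┨─────────────────────┨             
            ┃━━━━━━━━━━━━━━━━━━┓  ┃             
······██····┃TabContainer      ┃  ┃             
·····█·█····┃──────────────────┨  ┃             
····█·█·····┃summary.txt]│ data┃  ┃             
█··█··█·····┃──────────────────┃  ┃             
···█········┃ach component main┃  ┃             
············┃he pipeline handle┃  ┃             
···██·······┃                  ┃  ┃             
···██·█·····┃ata processing ana┃  ┃             
···█········┃his module coordin┃  ┃             
····██······┃                  ┃  ┃             
············┃                  ┃  ┃             
····█·······┃                  ┃  ┃             
            ┃                  ┃━━┛             
            ┃                  ┃                
━━━━━━━━━━━━┛━━━━━━━━━━━━━━━━━━┛                
                                                
                                                
                                                


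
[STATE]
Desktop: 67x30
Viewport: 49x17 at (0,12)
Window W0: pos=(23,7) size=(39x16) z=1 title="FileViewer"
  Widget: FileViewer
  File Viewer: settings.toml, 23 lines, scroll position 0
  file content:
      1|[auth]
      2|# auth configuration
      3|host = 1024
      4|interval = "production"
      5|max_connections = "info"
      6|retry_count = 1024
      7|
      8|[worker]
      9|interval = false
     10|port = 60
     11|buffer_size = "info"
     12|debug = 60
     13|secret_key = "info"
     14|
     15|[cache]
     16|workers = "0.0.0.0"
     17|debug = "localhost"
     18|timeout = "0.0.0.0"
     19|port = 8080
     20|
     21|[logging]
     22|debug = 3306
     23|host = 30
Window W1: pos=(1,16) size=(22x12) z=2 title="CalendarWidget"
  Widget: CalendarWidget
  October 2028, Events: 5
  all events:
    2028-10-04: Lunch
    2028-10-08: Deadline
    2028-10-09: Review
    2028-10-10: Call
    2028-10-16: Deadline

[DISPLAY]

                       ┃host = 1024              
                       ┃interval = "production"  
                       ┃max_connections = "info" 
                       ┃retry_count = 1024       
 ┏━━━━━━━━━━━━━━━━━━━━┓┃                         
 ┃ CalendarWidget     ┃┃[worker]                 
 ┠────────────────────┨┃interval = false         
 ┃    October 2028    ┃┃port = 60                
 ┃Mo Tu We Th Fr Sa Su┃┃buffer_size = "info"     
 ┃                   1┃┃debug = 60               
 ┃ 2  3  4*  5  6  7  ┃┗━━━━━━━━━━━━━━━━━━━━━━━━━
 ┃ 9* 10* 11 12 13 14 ┃                          
 ┃16* 17 18 19 20 21 2┃                          
 ┃23 24 25 26 27 28 29┃                          
 ┃30 31               ┃                          
 ┗━━━━━━━━━━━━━━━━━━━━┛                          
                                                 


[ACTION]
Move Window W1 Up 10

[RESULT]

 ┃ 2  3  4*  5  6  7  ┃┃host = 1024              
 ┃ 9* 10* 11 12 13 14 ┃┃interval = "production"  
 ┃16* 17 18 19 20 21 2┃┃max_connections = "info" 
 ┃23 24 25 26 27 28 29┃┃retry_count = 1024       
 ┃30 31               ┃┃                         
 ┗━━━━━━━━━━━━━━━━━━━━┛┃[worker]                 
                       ┃interval = false         
                       ┃port = 60                
                       ┃buffer_size = "info"     
                       ┃debug = 60               
                       ┗━━━━━━━━━━━━━━━━━━━━━━━━━
                                                 
                                                 
                                                 
                                                 
                                                 
                                                 


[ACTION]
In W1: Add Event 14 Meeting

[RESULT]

 ┃ 2  3  4*  5  6  7  ┃┃host = 1024              
 ┃ 9* 10* 11 12 13 14*┃┃interval = "production"  
 ┃16* 17 18 19 20 21 2┃┃max_connections = "info" 
 ┃23 24 25 26 27 28 29┃┃retry_count = 1024       
 ┃30 31               ┃┃                         
 ┗━━━━━━━━━━━━━━━━━━━━┛┃[worker]                 
                       ┃interval = false         
                       ┃port = 60                
                       ┃buffer_size = "info"     
                       ┃debug = 60               
                       ┗━━━━━━━━━━━━━━━━━━━━━━━━━
                                                 
                                                 
                                                 
                                                 
                                                 
                                                 


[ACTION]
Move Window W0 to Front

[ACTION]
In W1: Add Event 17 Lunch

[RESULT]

 ┃ 2  3  4*  5  6  7  ┃┃host = 1024              
 ┃ 9* 10* 11 12 13 14*┃┃interval = "production"  
 ┃16* 17* 18 19 20 21 ┃┃max_connections = "info" 
 ┃23 24 25 26 27 28 29┃┃retry_count = 1024       
 ┃30 31               ┃┃                         
 ┗━━━━━━━━━━━━━━━━━━━━┛┃[worker]                 
                       ┃interval = false         
                       ┃port = 60                
                       ┃buffer_size = "info"     
                       ┃debug = 60               
                       ┗━━━━━━━━━━━━━━━━━━━━━━━━━
                                                 
                                                 
                                                 
                                                 
                                                 
                                                 


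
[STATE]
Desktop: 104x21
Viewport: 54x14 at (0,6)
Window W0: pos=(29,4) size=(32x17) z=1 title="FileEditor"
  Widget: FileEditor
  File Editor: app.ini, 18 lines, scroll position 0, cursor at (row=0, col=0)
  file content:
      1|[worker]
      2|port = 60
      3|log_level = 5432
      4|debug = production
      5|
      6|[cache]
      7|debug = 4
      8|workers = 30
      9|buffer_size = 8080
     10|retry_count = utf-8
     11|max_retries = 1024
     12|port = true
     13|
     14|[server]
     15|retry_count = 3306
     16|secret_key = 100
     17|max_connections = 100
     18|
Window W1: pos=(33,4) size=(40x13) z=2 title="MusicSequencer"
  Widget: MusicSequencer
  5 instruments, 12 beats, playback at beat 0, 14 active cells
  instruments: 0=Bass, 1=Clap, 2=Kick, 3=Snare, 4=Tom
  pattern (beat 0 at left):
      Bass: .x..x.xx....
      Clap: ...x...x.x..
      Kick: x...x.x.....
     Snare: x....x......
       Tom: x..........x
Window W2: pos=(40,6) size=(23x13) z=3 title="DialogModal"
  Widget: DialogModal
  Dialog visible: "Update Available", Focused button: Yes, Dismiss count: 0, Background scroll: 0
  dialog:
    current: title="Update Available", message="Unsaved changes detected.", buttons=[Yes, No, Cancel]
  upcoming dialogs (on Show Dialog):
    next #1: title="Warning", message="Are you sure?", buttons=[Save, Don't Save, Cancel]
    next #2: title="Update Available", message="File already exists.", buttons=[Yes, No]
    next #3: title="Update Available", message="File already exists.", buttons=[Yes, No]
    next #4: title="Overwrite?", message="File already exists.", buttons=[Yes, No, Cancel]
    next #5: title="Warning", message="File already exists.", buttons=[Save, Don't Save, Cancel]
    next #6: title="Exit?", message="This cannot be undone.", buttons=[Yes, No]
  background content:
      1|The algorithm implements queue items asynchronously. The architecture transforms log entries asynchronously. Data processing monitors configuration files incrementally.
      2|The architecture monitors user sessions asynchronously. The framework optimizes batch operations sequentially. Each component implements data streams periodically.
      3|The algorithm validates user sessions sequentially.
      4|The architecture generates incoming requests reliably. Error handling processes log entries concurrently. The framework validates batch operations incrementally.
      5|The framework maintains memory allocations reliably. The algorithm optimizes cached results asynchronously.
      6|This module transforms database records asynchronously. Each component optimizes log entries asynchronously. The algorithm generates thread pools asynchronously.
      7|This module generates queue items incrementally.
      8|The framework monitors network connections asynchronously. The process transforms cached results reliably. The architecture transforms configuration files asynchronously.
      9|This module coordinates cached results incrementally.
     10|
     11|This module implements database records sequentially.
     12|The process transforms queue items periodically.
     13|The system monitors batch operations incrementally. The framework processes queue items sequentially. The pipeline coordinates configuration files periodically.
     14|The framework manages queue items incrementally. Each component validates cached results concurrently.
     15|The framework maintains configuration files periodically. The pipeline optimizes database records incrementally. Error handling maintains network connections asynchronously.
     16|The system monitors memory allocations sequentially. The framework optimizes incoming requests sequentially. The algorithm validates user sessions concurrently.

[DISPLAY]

                             ┠───┠──────┏━━━━━━━━━━━━━
                             ┃█wo┃      ┃ DialogModal 
                             ┃por┃  Bass┠─────────────
                             ┃log┃  Clap┃The algorithm
                             ┃deb┃  Kick┃The architect
                             ┃   ┃ Snare┃Th┌──────────
                             ┃[ca┃   Tom┃Th│Update Ava
                             ┃deb┃      ┃Th│Unsaved ch
                             ┃wor┃      ┃Th│[Yes]  No 
                             ┃buf┃      ┃Th└──────────
                             ┃ret┗━━━━━━┃The framework
                             ┃max_retrie┃This module c
                             ┃port = tru┗━━━━━━━━━━━━━
                             ┃                        


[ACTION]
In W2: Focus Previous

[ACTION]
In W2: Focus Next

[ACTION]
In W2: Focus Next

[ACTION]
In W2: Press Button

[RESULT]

                             ┠───┠──────┏━━━━━━━━━━━━━
                             ┃█wo┃      ┃ DialogModal 
                             ┃por┃  Bass┠─────────────
                             ┃log┃  Clap┃The algorithm
                             ┃deb┃  Kick┃The architect
                             ┃   ┃ Snare┃The algorithm
                             ┃[ca┃   Tom┃The architect
                             ┃deb┃      ┃The framework
                             ┃wor┃      ┃This module t
                             ┃buf┃      ┃This module g
                             ┃ret┗━━━━━━┃The framework
                             ┃max_retrie┃This module c
                             ┃port = tru┗━━━━━━━━━━━━━
                             ┃                        


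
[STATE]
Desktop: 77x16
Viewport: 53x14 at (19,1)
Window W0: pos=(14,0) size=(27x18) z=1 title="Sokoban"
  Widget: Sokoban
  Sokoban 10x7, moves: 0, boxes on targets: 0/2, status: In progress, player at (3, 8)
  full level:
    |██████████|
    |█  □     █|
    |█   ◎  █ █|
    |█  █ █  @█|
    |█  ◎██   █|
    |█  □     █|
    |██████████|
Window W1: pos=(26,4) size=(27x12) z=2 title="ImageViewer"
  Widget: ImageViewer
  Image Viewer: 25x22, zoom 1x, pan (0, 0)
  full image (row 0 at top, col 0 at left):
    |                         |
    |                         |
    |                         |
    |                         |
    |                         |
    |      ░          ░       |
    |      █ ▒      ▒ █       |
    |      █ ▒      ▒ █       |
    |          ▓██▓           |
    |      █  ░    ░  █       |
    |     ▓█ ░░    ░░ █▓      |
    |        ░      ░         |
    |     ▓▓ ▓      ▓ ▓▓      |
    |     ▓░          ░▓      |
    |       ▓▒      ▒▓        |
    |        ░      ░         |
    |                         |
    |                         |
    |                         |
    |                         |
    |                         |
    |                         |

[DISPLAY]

oban                 ┃                               
─────────────────────┨                               
██████               ┃                               
     █ ┏━━━━━━━━━━━━━━━━━━━━━━━━━┓                   
◎  █ █ ┃ ImageViewer             ┃                   
 █  @█ ┠─────────────────────────┨                   
██   █ ┃                         ┃                   
     █ ┃                         ┃                   
██████ ┃                         ┃                   
s: 0  0┃                         ┃                   
       ┃                         ┃                   
       ┃      ░          ░       ┃                   
       ┃      █ ▒      ▒ █       ┃                   
       ┃      █ ▒      ▒ █       ┃                   


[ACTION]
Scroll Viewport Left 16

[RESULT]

           ┃ Sokoban                 ┃               
           ┠─────────────────────────┨               
           ┃██████████               ┃               
           ┃█  □     █ ┏━━━━━━━━━━━━━━━━━━━━━━━━━┓   
           ┃█   ◎  █ █ ┃ ImageViewer             ┃   
           ┃█  █ █  @█ ┠─────────────────────────┨   
           ┃█  ◎██   █ ┃                         ┃   
           ┃█  □     █ ┃                         ┃   
           ┃██████████ ┃                         ┃   
           ┃Moves: 0  0┃                         ┃   
           ┃           ┃                         ┃   
           ┃           ┃      ░          ░       ┃   
           ┃           ┃      █ ▒      ▒ █       ┃   
           ┃           ┃      █ ▒      ▒ █       ┃   


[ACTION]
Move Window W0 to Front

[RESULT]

           ┃ Sokoban                 ┃               
           ┠─────────────────────────┨               
           ┃██████████               ┃               
           ┃█  □     █               ┃━━━━━━━━━━━┓   
           ┃█   ◎  █ █               ┃           ┃   
           ┃█  █ █  @█               ┃───────────┨   
           ┃█  ◎██   █               ┃           ┃   
           ┃█  □     █               ┃           ┃   
           ┃██████████               ┃           ┃   
           ┃Moves: 0  0/2            ┃           ┃   
           ┃                         ┃           ┃   
           ┃                         ┃   ░       ┃   
           ┃                         ┃ ▒ █       ┃   
           ┃                         ┃ ▒ █       ┃   


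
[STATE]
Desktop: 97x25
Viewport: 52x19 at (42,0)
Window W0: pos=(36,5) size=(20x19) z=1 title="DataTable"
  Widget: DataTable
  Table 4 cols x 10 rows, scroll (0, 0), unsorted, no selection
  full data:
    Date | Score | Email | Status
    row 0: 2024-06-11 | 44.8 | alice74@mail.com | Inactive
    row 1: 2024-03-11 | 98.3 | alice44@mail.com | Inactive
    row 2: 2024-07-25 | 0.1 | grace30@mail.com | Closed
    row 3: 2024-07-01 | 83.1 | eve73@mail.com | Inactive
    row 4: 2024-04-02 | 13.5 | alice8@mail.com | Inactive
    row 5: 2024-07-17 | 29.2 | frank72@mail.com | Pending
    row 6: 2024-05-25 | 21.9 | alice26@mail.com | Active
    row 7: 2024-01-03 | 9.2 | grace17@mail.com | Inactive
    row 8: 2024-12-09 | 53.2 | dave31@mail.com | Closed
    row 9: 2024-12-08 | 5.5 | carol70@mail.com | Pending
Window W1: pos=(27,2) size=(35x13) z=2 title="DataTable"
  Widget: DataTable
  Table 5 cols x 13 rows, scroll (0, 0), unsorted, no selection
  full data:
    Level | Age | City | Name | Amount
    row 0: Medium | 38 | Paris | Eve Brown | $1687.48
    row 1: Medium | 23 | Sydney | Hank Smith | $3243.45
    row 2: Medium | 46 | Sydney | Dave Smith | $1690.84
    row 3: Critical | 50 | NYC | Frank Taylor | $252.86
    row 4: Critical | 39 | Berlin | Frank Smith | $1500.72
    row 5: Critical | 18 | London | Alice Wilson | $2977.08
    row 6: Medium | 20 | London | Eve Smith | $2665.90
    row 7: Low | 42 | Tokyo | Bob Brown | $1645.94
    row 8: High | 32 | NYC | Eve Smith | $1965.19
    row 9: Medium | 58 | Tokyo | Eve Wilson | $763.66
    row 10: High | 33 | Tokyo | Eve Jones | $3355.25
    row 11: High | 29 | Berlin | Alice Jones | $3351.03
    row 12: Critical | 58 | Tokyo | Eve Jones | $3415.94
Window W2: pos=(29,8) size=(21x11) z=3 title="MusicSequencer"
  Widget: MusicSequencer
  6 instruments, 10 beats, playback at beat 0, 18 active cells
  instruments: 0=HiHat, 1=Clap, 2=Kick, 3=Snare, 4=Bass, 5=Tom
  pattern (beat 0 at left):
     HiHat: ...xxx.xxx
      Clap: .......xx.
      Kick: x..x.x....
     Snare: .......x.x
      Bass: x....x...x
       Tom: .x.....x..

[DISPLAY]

                                                    
                                                    
━━━━━━━━━━━━━━━━━━━┓                                
                   ┃                                
───────────────────┨                                
ity  │Name        │┃                                
─────┼────────────┼┃                                
aris │Eve Brown   │┃                                
━━━━━━━┓nk Smith  │┃                                
cer    ┃ve Smith  │┃                                
───────┨ank Taylor│┃                                
6789   ┃ank Smith │┃                                
·███   ┃ice Wilson│┃                                
·██·   ┃e Smith   │┃                                
····   ┃━━━━━━━━━━━┛                                
·█·█   ┃.2 │f┃                                      
···█   ┃.9 │a┃                                      
·█··   ┃2  │g┃                                      
━━━━━━━┛.2 │d┃                                      


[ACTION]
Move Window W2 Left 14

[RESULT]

                                                    
                                                    
━━━━━━━━━━━━━━━━━━━┓                                
                   ┃                                
───────────────────┨                                
ity  │Name        │┃                                
─────┼────────────┼┃                                
aris │Eve Brown   │┃                                
ydney│Hank Smith  │┃                                
ydney│Dave Smith  │┃                                
YC   │Frank Taylor│┃                                
erlin│Frank Smith │┃                                
ondon│Alice Wilson│┃                                
ondon│Eve Smith   │┃                                
━━━━━━━━━━━━━━━━━━━┛                                
07-17│29.2 │f┃                                      
05-25│21.9 │a┃                                      
01-03│9.2  │g┃                                      
12-09│53.2 │d┃                                      


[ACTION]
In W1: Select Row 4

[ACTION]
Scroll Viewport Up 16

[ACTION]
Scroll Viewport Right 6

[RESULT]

                                                    
                                                    
━━━━━━━━━━━━━━━━┓                                   
                ┃                                   
────────────────┨                                   
  │Name        │┃                                   
──┼────────────┼┃                                   
s │Eve Brown   │┃                                   
ey│Hank Smith  │┃                                   
ey│Dave Smith  │┃                                   
  │Frank Taylor│┃                                   
in│Frank Smith │┃                                   
on│Alice Wilson│┃                                   
on│Eve Smith   │┃                                   
━━━━━━━━━━━━━━━━┛                                   
17│29.2 │f┃                                         
25│21.9 │a┃                                         
03│9.2  │g┃                                         
09│53.2 │d┃                                         


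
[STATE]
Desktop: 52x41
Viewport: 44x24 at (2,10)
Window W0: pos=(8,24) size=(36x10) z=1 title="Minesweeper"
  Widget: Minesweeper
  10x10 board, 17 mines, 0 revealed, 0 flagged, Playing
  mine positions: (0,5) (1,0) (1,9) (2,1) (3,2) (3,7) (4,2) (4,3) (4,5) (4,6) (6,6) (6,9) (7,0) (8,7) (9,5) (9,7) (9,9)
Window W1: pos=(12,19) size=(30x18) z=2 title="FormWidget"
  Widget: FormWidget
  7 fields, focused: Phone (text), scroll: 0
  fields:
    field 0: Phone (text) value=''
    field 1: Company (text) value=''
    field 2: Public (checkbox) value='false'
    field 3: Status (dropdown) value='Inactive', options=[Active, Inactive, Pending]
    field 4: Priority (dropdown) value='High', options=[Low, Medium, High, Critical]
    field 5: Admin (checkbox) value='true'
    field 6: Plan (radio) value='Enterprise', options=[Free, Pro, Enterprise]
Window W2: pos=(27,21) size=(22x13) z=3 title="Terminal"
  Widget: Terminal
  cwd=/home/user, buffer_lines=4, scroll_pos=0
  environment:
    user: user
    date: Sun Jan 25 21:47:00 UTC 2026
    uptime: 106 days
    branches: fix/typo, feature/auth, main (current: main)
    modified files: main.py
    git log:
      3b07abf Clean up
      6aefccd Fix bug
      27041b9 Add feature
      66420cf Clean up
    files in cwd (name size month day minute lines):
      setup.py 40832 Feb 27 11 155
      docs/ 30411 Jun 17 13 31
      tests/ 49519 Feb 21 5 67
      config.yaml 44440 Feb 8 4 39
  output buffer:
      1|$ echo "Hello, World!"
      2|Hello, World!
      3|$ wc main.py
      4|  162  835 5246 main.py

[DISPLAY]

                                            
                                            
                                            
                                            
                                            
                                            
                                            
                                            
                                            
          ┏━━━━━━━━━━━━━━━━━━━━━━━━━━━━┓    
          ┃ FormWidget                 ┃    
          ┠──────────────┏━━━━━━━━━━━━━━━━━━
          ┃> Phone:      ┃ Terminal         
          ┃  Company:    ┠──────────────────
      ┏━━━┃  Public:     ┃$ echo "Hello, Wor
      ┃ Mi┃  Status:     ┃Hello, World!     
      ┠───┃  Priority:   ┃$ wc main.py      
      ┃■■■┃  Admin:      ┃  162  835 5246 ma
      ┃■■■┃  Plan:       ┃$ █               
      ┃■■■┃              ┃                  
      ┃■■■┃              ┃                  
      ┃■■■┃              ┃                  
      ┃■■■┃              ┃                  
      ┗━━━┃              ┗━━━━━━━━━━━━━━━━━━


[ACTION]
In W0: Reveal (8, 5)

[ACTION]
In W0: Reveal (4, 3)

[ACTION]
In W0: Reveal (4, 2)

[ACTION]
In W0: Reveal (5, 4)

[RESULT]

                                            
                                            
                                            
                                            
                                            
                                            
                                            
                                            
                                            
          ┏━━━━━━━━━━━━━━━━━━━━━━━━━━━━┓    
          ┃ FormWidget                 ┃    
          ┠──────────────┏━━━━━━━━━━━━━━━━━━
          ┃> Phone:      ┃ Terminal         
          ┃  Company:    ┠──────────────────
      ┏━━━┃  Public:     ┃$ echo "Hello, Wor
      ┃ Mi┃  Status:     ┃Hello, World!     
      ┠───┃  Priority:   ┃$ wc main.py      
      ┃■■■┃  Admin:      ┃  162  835 5246 ma
      ┃✹■■┃  Plan:       ┃$ █               
      ┃■✹■┃              ┃                  
      ┃■■✹┃              ┃                  
      ┃■■✹┃              ┃                  
      ┃■■■┃              ┃                  
      ┗━━━┃              ┗━━━━━━━━━━━━━━━━━━


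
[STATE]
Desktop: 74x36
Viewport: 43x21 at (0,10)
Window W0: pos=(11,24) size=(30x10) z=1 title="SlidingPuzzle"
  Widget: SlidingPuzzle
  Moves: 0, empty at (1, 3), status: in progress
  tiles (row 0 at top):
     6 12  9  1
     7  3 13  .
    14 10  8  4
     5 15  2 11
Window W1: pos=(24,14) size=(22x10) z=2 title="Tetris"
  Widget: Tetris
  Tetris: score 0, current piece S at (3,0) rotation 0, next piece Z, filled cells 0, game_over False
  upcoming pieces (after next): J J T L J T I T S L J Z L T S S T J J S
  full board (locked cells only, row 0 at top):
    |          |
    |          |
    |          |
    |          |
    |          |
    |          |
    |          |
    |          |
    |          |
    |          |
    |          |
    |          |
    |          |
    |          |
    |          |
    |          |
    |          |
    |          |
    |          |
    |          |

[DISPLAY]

                                           
                                           
                                           
                                           
                        ┏━━━━━━━━━━━━━━━━━━
                        ┃ Tetris           
                        ┠──────────────────
                        ┃          │Next:  
                        ┃          │▓▓     
                        ┃          │ ▓▓    
                        ┃          │       
                        ┃          │       
                        ┃          │       
                        ┗━━━━━━━━━━━━━━━━━━
           ┏━━━━━━━━━━━━━━━━━━━━━━━━━━━━┓  
           ┃ SlidingPuzzle              ┃  
           ┠────────────────────────────┨  
           ┃┌────┬────┬────┬────┐       ┃  
           ┃│  6 │ 12 │  9 │  1 │       ┃  
           ┃├────┼────┼────┼────┤       ┃  
           ┃│  7 │  3 │ 13 │    │       ┃  


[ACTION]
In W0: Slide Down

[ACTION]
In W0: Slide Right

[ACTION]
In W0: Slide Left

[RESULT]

                                           
                                           
                                           
                                           
                        ┏━━━━━━━━━━━━━━━━━━
                        ┃ Tetris           
                        ┠──────────────────
                        ┃          │Next:  
                        ┃          │▓▓     
                        ┃          │ ▓▓    
                        ┃          │       
                        ┃          │       
                        ┃          │       
                        ┗━━━━━━━━━━━━━━━━━━
           ┏━━━━━━━━━━━━━━━━━━━━━━━━━━━━┓  
           ┃ SlidingPuzzle              ┃  
           ┠────────────────────────────┨  
           ┃┌────┬────┬────┬────┐       ┃  
           ┃│  6 │ 12 │  9 │    │       ┃  
           ┃├────┼────┼────┼────┤       ┃  
           ┃│  7 │  3 │ 13 │  1 │       ┃  


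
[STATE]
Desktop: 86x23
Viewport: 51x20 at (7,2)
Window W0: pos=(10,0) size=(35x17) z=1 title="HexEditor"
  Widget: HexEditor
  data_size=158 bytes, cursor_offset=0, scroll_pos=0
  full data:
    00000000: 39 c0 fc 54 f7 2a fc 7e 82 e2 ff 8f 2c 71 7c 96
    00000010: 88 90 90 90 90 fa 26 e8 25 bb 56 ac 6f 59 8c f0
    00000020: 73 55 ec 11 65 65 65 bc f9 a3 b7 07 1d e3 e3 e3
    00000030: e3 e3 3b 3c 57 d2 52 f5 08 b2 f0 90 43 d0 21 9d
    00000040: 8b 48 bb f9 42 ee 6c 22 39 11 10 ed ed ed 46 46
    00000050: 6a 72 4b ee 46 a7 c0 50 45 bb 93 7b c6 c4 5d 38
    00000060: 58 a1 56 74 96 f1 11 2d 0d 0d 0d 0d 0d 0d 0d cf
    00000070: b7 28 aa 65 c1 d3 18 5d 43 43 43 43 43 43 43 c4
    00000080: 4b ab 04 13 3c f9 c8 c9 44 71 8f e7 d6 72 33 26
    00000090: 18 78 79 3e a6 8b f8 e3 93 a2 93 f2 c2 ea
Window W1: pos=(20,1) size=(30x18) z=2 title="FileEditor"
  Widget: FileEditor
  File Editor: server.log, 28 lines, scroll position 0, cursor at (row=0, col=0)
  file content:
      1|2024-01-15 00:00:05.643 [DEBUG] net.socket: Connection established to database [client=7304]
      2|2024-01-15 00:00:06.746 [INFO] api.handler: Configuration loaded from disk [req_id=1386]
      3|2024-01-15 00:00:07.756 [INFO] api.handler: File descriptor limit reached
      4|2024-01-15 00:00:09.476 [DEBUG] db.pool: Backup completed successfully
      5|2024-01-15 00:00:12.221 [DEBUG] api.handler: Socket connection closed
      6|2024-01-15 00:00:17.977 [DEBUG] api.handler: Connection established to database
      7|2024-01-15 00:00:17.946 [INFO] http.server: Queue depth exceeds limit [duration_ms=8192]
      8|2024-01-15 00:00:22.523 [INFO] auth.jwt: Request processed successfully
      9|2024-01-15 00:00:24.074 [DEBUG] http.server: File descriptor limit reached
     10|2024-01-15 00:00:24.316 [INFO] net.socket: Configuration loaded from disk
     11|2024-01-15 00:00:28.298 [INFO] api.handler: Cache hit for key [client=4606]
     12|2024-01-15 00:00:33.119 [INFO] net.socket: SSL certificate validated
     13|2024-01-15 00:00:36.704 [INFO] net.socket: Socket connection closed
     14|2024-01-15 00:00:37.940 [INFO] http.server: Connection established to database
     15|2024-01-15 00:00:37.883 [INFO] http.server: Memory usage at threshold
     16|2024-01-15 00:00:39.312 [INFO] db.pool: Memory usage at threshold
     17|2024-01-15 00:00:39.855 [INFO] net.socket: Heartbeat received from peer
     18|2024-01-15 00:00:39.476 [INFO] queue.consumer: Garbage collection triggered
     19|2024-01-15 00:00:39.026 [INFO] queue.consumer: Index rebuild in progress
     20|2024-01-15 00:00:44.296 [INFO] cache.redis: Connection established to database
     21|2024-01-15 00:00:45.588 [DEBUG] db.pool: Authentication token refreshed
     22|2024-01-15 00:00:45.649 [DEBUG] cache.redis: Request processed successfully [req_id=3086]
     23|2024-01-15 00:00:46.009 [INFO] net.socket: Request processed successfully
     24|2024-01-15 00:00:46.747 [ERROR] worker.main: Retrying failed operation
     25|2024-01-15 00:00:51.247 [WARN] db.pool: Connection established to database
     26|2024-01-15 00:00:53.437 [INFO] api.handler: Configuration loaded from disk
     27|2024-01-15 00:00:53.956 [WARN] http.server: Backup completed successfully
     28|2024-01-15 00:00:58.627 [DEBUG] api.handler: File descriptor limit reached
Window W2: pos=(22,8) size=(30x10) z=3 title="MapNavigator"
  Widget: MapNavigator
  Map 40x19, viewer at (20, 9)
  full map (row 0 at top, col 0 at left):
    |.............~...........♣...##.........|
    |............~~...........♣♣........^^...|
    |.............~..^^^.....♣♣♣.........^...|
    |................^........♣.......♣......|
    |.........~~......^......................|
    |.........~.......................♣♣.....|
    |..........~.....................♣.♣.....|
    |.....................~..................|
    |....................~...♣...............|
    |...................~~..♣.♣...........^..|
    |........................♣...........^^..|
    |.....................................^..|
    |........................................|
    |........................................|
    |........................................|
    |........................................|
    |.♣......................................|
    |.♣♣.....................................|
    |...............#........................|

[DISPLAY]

   ┠─────────┃ FileEditor                 ┃        
   ┃00000000 ┠────────────────────────────┨        
   ┃00000010 ┃█024-01-15 00:00:05.643 [DE▲┃        
   ┃00000020 ┃2024-01-15 00:00:06.746 [IN█┃        
   ┃00000030 ┃2024-01-15 00:00:07.756 [IN░┃        
   ┃00000040 ┃2024-01-15 00:00:09.476 [DE░┃        
   ┃00000050 ┃2┏━━━━━━━━━━━━━━━━━━━━━━━━━━━━┓      
   ┃00000060 ┃2┃ MapNavigator               ┃      
   ┃00000070 ┃2┠────────────────────────────┨      
   ┃00000080 ┃2┃....~.....................♣.┃      
   ┃00000090 ┃2┃...............~............┃      
   ┃         ┃2┃..............~...♣.........┃      
   ┃         ┃2┃.............~@..♣.♣........┃      
   ┃         ┃2┃..................♣.........┃      
   ┗━━━━━━━━━┃2┃............................┃      
             ┃2┗━━━━━━━━━━━━━━━━━━━━━━━━━━━━┛      
             ┗━━━━━━━━━━━━━━━━━━━━━━━━━━━━┛        
                                                   
                                                   
                                                   


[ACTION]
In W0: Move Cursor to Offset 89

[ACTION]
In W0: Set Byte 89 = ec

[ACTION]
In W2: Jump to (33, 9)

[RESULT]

   ┠─────────┃ FileEditor                 ┃        
   ┃00000000 ┠────────────────────────────┨        
   ┃00000010 ┃█024-01-15 00:00:05.643 [DE▲┃        
   ┃00000020 ┃2024-01-15 00:00:06.746 [IN█┃        
   ┃00000030 ┃2024-01-15 00:00:07.756 [IN░┃        
   ┃00000040 ┃2024-01-15 00:00:09.476 [DE░┃        
   ┃00000050 ┃2┏━━━━━━━━━━━━━━━━━━━━━━━━━━━━┓      
   ┃00000060 ┃2┃ MapNavigator               ┃      
   ┃00000070 ┃2┠────────────────────────────┨      
   ┃00000080 ┃2┃.............♣.♣.....       ┃      
   ┃00000090 ┃2┃..~..................       ┃      
   ┃         ┃2┃.~...♣...............       ┃      
   ┃         ┃2┃~~..♣.♣.......@...^..       ┃      
   ┃         ┃2┃.....♣...........^^..       ┃      
   ┗━━━━━━━━━┃2┃..................^..       ┃      
             ┃2┗━━━━━━━━━━━━━━━━━━━━━━━━━━━━┛      
             ┗━━━━━━━━━━━━━━━━━━━━━━━━━━━━┛        
                                                   
                                                   
                                                   
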